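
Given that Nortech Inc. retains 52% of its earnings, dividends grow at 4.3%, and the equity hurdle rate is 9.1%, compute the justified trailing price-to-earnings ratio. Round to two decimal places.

Payout ratio b = 1 − 0.52 = 0.48.
Justified trailing P/E = b(1+g)/(r−g) = 0.48×(1+0.043)/(0.091−0.043) = 10.4300

10.43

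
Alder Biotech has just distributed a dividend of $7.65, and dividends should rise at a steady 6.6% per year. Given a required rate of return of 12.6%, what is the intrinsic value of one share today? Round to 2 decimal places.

$135.92

Gordon growth model: P₀ = D₁/(r − g). D₁ = 7.65 × (1 + 0.066) = 8.1549.
P₀ = 8.1549 / (0.126 − 0.066) = 8.1549 / 0.06 = 135.9150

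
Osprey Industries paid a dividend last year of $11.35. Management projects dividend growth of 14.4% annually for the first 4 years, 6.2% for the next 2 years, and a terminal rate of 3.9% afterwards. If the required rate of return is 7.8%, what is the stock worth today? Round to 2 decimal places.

Three-stage DDM. Project D₁…D_6; terminal Gordon value at t=6 with g = 0.039; discount at r = 0.078.
D_1 = 12.9844
D_2 = 14.8542
D_3 = 16.9932
D_4 = 19.4402
D_5 = 20.6455
D_6 = 21.9255
TV_6 = 22.7806/(0.078−0.039) = 584.1171
P₀ = Σ Dₜ/(1+r)ᵗ + TV_6/(1+r)^6 = 453.1501

$453.15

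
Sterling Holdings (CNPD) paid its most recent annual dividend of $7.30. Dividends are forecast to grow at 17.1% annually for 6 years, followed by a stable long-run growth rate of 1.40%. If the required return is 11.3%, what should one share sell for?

Two-stage DDM. Project D₁…D_6 at 0.171, terminal growth 0.014, discount at r = 0.113.
D_1 = 8.5483
D_2 = 10.0101
D_3 = 11.7218
D_4 = 13.7262
D_5 = 16.0734
D_6 = 18.8219
Terminal value at t=6: TV = D_7/(r−g) = 19.0854/(0.113−0.014) = 192.7822
P₀ = 8.5483/(1+0.113)^1 + 10.0101/(1+0.113)^2 + 11.7218/(1+0.113)^3 + 13.7262/(1+0.113)^4 + 16.0734/(1+0.113)^5 + 18.8219/(1+0.113)^6 + 192.7822/(1+0.113)^6 = 153.9334

$153.93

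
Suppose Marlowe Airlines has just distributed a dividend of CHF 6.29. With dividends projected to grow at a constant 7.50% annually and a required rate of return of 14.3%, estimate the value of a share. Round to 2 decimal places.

CHF 99.44

Gordon growth model: P₀ = D₁/(r − g). D₁ = 6.29 × (1 + 0.075) = 6.7618.
P₀ = 6.7618 / (0.143 − 0.075) = 6.7618 / 0.068 = 99.4375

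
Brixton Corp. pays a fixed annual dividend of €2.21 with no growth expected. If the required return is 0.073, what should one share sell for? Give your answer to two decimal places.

€30.27

Zero-growth DDM (perpetuity): P₀ = D/r = 2.21 / 0.073 = 30.2740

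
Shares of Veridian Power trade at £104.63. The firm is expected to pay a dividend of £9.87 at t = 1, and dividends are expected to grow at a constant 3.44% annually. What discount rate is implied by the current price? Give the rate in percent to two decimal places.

12.87%

Rearranging the constant-growth DDM: r = D₁/P₀ + g.
r = 9.8700 / 104.63 + 0.0344 = 0.09433 + 0.0344 = 0.12873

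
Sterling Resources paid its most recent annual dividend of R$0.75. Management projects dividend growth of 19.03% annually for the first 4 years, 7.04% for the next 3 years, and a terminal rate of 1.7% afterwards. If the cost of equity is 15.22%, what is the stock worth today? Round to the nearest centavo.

R$10.62

Three-stage DDM. Project D₁…D_7; terminal Gordon value at t=7 with g = 0.017; discount at r = 0.1522.
D_1 = 0.8927
D_2 = 1.0626
D_3 = 1.2648
D_4 = 1.5055
D_5 = 1.6115
D_6 = 1.7250
D_7 = 1.8464
TV_7 = 1.8778/(0.1522−0.017) = 13.8890
P₀ = Σ Dₜ/(1+r)ᵗ + TV_7/(1+r)^7 = 10.6241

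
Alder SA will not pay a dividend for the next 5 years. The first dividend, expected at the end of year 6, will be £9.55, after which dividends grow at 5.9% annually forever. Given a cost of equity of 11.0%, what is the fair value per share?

£111.13

Deferred-dividend DDM. At t=5 the remaining stream is a growing perpetuity with first payment D_6 = 9.55.
V_5 = D_6/(r−g) = 9.55/(0.11−0.059) = 187.2549
P₀ = V_5/(1+r)^5 = 187.2549/(1+0.11)^5 = 111.1267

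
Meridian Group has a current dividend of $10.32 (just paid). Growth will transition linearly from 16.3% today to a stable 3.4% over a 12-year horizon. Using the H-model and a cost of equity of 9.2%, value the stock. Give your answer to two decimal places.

H-model: P₀ = D₀[(1+g_L) + H(g_S−g_L)]/(r−g_L), with H = 12/2 = 6.
P₀ = 10.32 × [(1+0.034) + 6×(0.163−0.034)] / (0.092−0.034)
   = 10.32 × 1.8080 / 0.058 = 321.6993

$321.70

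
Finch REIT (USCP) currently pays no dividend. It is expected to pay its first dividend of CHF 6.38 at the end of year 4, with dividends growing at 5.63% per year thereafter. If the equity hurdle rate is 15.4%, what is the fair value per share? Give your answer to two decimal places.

CHF 42.49

Deferred-dividend DDM. At t=3 the remaining stream is a growing perpetuity with first payment D_4 = 6.38.
V_3 = D_4/(r−g) = 6.38/(0.154−0.0563) = 65.3019
P₀ = V_3/(1+r)^3 = 65.3019/(1+0.154)^3 = 42.4921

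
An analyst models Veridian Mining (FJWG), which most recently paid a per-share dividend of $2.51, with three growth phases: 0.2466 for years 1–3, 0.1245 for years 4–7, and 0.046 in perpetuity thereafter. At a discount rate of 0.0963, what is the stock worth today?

$110.47

Three-stage DDM. Project D₁…D_7; terminal Gordon value at t=7 with g = 0.046; discount at r = 0.0963.
D_1 = 3.1290
D_2 = 3.9006
D_3 = 4.8624
D_4 = 5.4678
D_5 = 6.1486
D_6 = 6.9141
D_7 = 7.7749
TV_7 = 8.1325/(0.0963−0.046) = 161.6801
P₀ = Σ Dₜ/(1+r)ᵗ + TV_7/(1+r)^7 = 110.4728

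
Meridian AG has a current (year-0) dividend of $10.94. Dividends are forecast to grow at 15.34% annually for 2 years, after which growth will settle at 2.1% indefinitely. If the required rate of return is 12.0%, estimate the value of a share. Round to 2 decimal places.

Two-stage DDM. Project D₁…D_2 at 0.1534, terminal growth 0.021, discount at r = 0.12.
D_1 = 12.6182
D_2 = 14.5538
Terminal value at t=2: TV = D_3/(r−g) = 14.8595/(0.12−0.021) = 150.0955
P₀ = 12.6182/(1+0.12)^1 + 14.5538/(1+0.12)^2 + 150.0955/(1+0.12)^2 = 142.5237

$142.52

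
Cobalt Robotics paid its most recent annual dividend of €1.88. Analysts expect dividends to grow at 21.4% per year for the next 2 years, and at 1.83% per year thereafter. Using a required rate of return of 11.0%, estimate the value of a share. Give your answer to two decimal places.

Two-stage DDM. Project D₁…D_2 at 0.214, terminal growth 0.0183, discount at r = 0.11.
D_1 = 2.2823
D_2 = 2.7707
Terminal value at t=2: TV = D_3/(r−g) = 2.8214/(0.11−0.0183) = 30.7682
P₀ = 2.2823/(1+0.11)^1 + 2.7707/(1+0.11)^2 + 30.7682/(1+0.11)^2 = 29.2771

€29.28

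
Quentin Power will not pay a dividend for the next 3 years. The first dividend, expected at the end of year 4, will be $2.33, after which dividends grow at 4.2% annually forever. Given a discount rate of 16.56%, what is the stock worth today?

Deferred-dividend DDM. At t=3 the remaining stream is a growing perpetuity with first payment D_4 = 2.33.
V_3 = D_4/(r−g) = 2.33/(0.1656−0.042) = 18.8511
P₀ = V_3/(1+r)^3 = 18.8511/(1+0.1656)^3 = 11.9039

$11.90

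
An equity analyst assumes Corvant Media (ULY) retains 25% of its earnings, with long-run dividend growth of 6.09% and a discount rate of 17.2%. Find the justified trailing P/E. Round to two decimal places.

Payout ratio b = 1 − 0.25 = 0.75.
Justified trailing P/E = b(1+g)/(r−g) = 0.75×(1+0.0609)/(0.172−0.0609) = 7.1618

7.16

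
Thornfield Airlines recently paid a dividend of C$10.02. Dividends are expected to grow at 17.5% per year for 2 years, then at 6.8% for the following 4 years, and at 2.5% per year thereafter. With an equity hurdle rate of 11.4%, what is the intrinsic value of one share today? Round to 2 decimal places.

Three-stage DDM. Project D₁…D_6; terminal Gordon value at t=6 with g = 0.025; discount at r = 0.114.
D_1 = 11.7735
D_2 = 13.8339
D_3 = 14.7746
D_4 = 15.7792
D_5 = 16.8522
D_6 = 17.9982
TV_6 = 18.4481/(0.114−0.025) = 207.2824
P₀ = Σ Dₜ/(1+r)ᵗ + TV_6/(1+r)^6 = 170.3441

C$170.34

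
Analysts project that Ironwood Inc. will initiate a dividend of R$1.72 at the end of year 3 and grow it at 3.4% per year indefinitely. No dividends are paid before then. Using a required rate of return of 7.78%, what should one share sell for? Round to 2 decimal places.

Deferred-dividend DDM. At t=2 the remaining stream is a growing perpetuity with first payment D_3 = 1.72.
V_2 = D_3/(r−g) = 1.72/(0.0778−0.034) = 39.2694
P₀ = V_2/(1+r)^2 = 39.2694/(1+0.0778)^2 = 33.8048

R$33.80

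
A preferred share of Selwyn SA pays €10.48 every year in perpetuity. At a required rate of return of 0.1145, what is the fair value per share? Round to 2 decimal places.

Zero-growth DDM (perpetuity): P₀ = D/r = 10.48 / 0.1145 = 91.5284

€91.53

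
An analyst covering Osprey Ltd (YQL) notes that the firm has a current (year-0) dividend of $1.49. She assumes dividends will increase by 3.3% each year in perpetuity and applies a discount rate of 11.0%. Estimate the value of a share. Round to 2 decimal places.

Gordon growth model: P₀ = D₁/(r − g). D₁ = 1.49 × (1 + 0.033) = 1.5392.
P₀ = 1.5392 / (0.11 − 0.033) = 1.5392 / 0.077 = 19.9892

$19.99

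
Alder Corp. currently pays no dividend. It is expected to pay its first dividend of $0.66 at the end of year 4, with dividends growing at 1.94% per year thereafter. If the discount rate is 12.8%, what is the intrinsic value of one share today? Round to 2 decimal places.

Deferred-dividend DDM. At t=3 the remaining stream is a growing perpetuity with first payment D_4 = 0.66.
V_3 = D_4/(r−g) = 0.66/(0.128−0.0194) = 6.0773
P₀ = V_3/(1+r)^3 = 6.0773/(1+0.128)^3 = 4.2344

$4.23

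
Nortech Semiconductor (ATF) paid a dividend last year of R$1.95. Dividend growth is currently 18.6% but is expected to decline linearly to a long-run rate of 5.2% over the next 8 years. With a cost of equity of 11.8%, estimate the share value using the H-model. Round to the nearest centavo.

R$46.92

H-model: P₀ = D₀[(1+g_L) + H(g_S−g_L)]/(r−g_L), with H = 8/2 = 4.
P₀ = 1.95 × [(1+0.052) + 4×(0.186−0.052)] / (0.118−0.052)
   = 1.95 × 1.5880 / 0.066 = 46.9182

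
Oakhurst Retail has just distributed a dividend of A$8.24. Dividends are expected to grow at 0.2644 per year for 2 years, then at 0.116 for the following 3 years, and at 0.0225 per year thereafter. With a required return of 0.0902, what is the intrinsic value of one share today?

A$235.06

Three-stage DDM. Project D₁…D_5; terminal Gordon value at t=5 with g = 0.0225; discount at r = 0.0902.
D_1 = 10.4187
D_2 = 13.1733
D_3 = 14.7015
D_4 = 16.4068
D_5 = 18.3100
TV_5 = 18.7220/(0.0902−0.0225) = 276.5435
P₀ = Σ Dₜ/(1+r)ᵗ + TV_5/(1+r)^5 = 235.0596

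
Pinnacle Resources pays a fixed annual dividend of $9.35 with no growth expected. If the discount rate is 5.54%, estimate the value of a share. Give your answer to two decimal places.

Zero-growth DDM (perpetuity): P₀ = D/r = 9.35 / 0.0554 = 168.7726

$168.77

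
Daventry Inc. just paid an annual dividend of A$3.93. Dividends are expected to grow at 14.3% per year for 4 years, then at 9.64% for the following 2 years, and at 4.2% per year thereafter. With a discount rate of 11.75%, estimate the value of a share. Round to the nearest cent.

Three-stage DDM. Project D₁…D_6; terminal Gordon value at t=6 with g = 0.042; discount at r = 0.1175.
D_1 = 4.4920
D_2 = 5.1343
D_3 = 5.8686
D_4 = 6.7078
D_5 = 7.3544
D_6 = 8.0634
TV_6 = 8.4020/(0.1175−0.042) = 111.2849
P₀ = Σ Dₜ/(1+r)ᵗ + TV_6/(1+r)^6 = 82.1392

A$82.14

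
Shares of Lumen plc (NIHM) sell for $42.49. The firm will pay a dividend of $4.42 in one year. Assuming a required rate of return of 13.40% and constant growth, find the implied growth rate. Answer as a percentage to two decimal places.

From P₀ = D₁/(r − g), the implied growth is g = r − D₁/P₀.
g = 0.134 − 4.42/42.49 = 0.134 − 0.10402 = 0.02998

3.00%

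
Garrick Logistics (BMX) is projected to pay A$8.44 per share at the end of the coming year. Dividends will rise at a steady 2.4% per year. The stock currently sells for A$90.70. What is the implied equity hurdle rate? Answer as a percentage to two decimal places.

Rearranging the constant-growth DDM: r = D₁/P₀ + g.
r = 8.4400 / 90.70 + 0.024 = 0.09305 + 0.024 = 0.11705

11.71%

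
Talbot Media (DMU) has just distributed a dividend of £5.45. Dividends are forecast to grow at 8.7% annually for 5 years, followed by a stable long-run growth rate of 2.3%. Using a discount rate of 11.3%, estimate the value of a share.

Two-stage DDM. Project D₁…D_5 at 0.087, terminal growth 0.023, discount at r = 0.113.
D_1 = 5.9242
D_2 = 6.4396
D_3 = 6.9998
D_4 = 7.6088
D_5 = 8.2707
Terminal value at t=5: TV = D_6/(r−g) = 8.4610/(0.113−0.023) = 94.0107
P₀ = 5.9242/(1+0.113)^1 + 6.4396/(1+0.113)^2 + 6.9998/(1+0.113)^3 + 7.6088/(1+0.113)^4 + 8.2707/(1+0.113)^5 + 94.0107/(1+0.113)^5 = 80.4417

£80.44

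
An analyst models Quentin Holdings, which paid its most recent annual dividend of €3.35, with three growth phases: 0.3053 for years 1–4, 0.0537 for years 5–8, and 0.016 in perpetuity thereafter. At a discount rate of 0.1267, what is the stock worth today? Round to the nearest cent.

€82.46

Three-stage DDM. Project D₁…D_8; terminal Gordon value at t=8 with g = 0.016; discount at r = 0.1267.
D_1 = 4.3728
D_2 = 5.7078
D_3 = 7.4503
D_4 = 9.7249
D_5 = 10.2472
D_6 = 10.7974
D_7 = 11.3772
D_8 = 11.9882
TV_8 = 12.1800/(0.1267−0.016) = 110.0272
P₀ = Σ Dₜ/(1+r)ᵗ + TV_8/(1+r)^8 = 82.4624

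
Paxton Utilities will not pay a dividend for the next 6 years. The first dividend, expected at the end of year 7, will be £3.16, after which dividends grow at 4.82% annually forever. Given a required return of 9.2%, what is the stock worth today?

£42.55

Deferred-dividend DDM. At t=6 the remaining stream is a growing perpetuity with first payment D_7 = 3.16.
V_6 = D_7/(r−g) = 3.16/(0.092−0.0482) = 72.1461
P₀ = V_6/(1+r)^6 = 72.1461/(1+0.092)^6 = 42.5478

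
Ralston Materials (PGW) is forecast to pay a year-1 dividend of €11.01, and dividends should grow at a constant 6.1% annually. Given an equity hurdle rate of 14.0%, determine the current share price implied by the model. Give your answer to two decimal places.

Gordon growth model: P₀ = D₁/(r − g), with D₁ = 11.01 given directly.
P₀ = 11.0100 / (0.14 − 0.061) = 11.0100 / 0.079 = 139.3671

€139.37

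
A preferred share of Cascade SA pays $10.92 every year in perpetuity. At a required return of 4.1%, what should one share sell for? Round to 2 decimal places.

Zero-growth DDM (perpetuity): P₀ = D/r = 10.92 / 0.041 = 266.3415

$266.34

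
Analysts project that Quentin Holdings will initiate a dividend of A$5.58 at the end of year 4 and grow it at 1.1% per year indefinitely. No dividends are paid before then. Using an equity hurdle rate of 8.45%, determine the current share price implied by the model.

Deferred-dividend DDM. At t=3 the remaining stream is a growing perpetuity with first payment D_4 = 5.58.
V_3 = D_4/(r−g) = 5.58/(0.0845−0.011) = 75.9184
P₀ = V_3/(1+r)^3 = 75.9184/(1+0.0845)^3 = 59.5194

A$59.52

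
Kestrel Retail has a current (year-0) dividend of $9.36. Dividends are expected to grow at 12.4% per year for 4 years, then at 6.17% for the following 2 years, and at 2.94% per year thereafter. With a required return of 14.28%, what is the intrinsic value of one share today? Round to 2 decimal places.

$120.25

Three-stage DDM. Project D₁…D_6; terminal Gordon value at t=6 with g = 0.0294; discount at r = 0.1428.
D_1 = 10.5206
D_2 = 11.8252
D_3 = 13.2915
D_4 = 14.9397
D_5 = 15.8615
D_6 = 16.8401
TV_6 = 17.3352/(0.1428−0.0294) = 152.8677
P₀ = Σ Dₜ/(1+r)ᵗ + TV_6/(1+r)^6 = 120.2498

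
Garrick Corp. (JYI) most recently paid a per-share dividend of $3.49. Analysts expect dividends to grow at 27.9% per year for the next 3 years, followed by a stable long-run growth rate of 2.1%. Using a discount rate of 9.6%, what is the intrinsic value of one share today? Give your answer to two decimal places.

$89.88

Two-stage DDM. Project D₁…D_3 at 0.279, terminal growth 0.021, discount at r = 0.096.
D_1 = 4.4637
D_2 = 5.7091
D_3 = 7.3019
Terminal value at t=3: TV = D_4/(r−g) = 7.4553/(0.096−0.021) = 99.4035
P₀ = 4.4637/(1+0.096)^1 + 5.7091/(1+0.096)^2 + 7.3019/(1+0.096)^3 + 99.4035/(1+0.096)^3 = 89.8758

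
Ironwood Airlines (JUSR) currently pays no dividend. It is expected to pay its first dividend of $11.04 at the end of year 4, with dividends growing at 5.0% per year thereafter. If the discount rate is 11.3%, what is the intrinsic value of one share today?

Deferred-dividend DDM. At t=3 the remaining stream is a growing perpetuity with first payment D_4 = 11.04.
V_3 = D_4/(r−g) = 11.04/(0.113−0.05) = 175.2381
P₀ = V_3/(1+r)^3 = 175.2381/(1+0.113)^3 = 127.0993

$127.10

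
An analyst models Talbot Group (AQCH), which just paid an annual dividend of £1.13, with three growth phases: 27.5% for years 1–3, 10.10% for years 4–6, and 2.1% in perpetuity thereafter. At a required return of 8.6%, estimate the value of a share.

Three-stage DDM. Project D₁…D_6; terminal Gordon value at t=6 with g = 0.021; discount at r = 0.086.
D_1 = 1.4407
D_2 = 1.8370
D_3 = 2.3421
D_4 = 2.5787
D_5 = 2.8391
D_6 = 3.1259
TV_6 = 3.1915/(0.086−0.021) = 49.1002
P₀ = Σ Dₜ/(1+r)ᵗ + TV_6/(1+r)^6 = 40.2814

£40.28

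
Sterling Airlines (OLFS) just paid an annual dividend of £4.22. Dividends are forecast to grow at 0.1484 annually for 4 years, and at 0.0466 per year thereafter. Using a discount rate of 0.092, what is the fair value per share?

Two-stage DDM. Project D₁…D_4 at 0.1484, terminal growth 0.0466, discount at r = 0.092.
D_1 = 4.8462
D_2 = 5.5654
D_3 = 6.3913
D_4 = 7.3398
Terminal value at t=4: TV = D_5/(r−g) = 7.6819/(0.092−0.0466) = 169.2038
P₀ = 4.8462/(1+0.092)^1 + 5.5654/(1+0.092)^2 + 6.3913/(1+0.092)^3 + 7.3398/(1+0.092)^4 + 169.2038/(1+0.092)^4 = 138.1675

£138.17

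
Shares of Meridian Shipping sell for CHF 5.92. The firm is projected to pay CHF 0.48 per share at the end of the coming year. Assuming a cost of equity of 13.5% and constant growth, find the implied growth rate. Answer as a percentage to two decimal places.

From P₀ = D₁/(r − g), the implied growth is g = r − D₁/P₀.
g = 0.135 − 0.48/5.92 = 0.135 − 0.08108 = 0.05392

5.39%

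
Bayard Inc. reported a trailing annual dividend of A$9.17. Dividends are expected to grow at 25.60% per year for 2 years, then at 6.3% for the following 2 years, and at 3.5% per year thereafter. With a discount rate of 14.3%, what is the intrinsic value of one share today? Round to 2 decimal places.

A$132.80

Three-stage DDM. Project D₁…D_4; terminal Gordon value at t=4 with g = 0.035; discount at r = 0.143.
D_1 = 11.5175
D_2 = 14.4660
D_3 = 15.3774
D_4 = 16.3461
TV_4 = 16.9183/(0.143−0.035) = 156.6505
P₀ = Σ Dₜ/(1+r)ᵗ + TV_4/(1+r)^4 = 132.8039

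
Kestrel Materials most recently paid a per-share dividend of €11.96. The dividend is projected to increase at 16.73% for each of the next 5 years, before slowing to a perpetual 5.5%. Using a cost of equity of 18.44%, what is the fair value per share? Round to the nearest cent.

€147.93

Two-stage DDM. Project D₁…D_5 at 0.1673, terminal growth 0.055, discount at r = 0.1844.
D_1 = 13.9609
D_2 = 16.2966
D_3 = 19.0230
D_4 = 22.2055
D_5 = 25.9205
Terminal value at t=5: TV = D_6/(r−g) = 27.3461/(0.1844−0.055) = 211.3303
P₀ = 13.9609/(1+0.1844)^1 + 16.2966/(1+0.1844)^2 + 19.0230/(1+0.1844)^3 + 22.2055/(1+0.1844)^4 + 25.9205/(1+0.1844)^5 + 211.3303/(1+0.1844)^5 = 147.9305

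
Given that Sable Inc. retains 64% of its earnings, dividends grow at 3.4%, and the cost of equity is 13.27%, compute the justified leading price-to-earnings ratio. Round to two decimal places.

Payout ratio b = 1 − 0.64 = 0.36.
Justified leading P/E = b/(r−g) = 0.36/(0.1327−0.034) = 3.6474

3.65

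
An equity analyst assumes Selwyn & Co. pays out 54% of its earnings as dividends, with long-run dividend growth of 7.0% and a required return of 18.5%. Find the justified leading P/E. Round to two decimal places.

Justified leading P/E = b/(r−g) = 0.54/(0.185−0.07) = 4.6957

4.70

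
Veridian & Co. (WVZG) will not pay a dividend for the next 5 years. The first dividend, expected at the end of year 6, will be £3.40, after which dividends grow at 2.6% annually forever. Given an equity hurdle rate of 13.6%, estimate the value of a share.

Deferred-dividend DDM. At t=5 the remaining stream is a growing perpetuity with first payment D_6 = 3.40.
V_5 = D_6/(r−g) = 3.40/(0.136−0.026) = 30.9091
P₀ = V_5/(1+r)^5 = 30.9091/(1+0.136)^5 = 16.3378

£16.34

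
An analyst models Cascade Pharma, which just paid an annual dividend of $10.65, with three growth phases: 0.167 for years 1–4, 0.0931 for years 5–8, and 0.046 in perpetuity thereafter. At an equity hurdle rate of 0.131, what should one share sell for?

$220.10

Three-stage DDM. Project D₁…D_8; terminal Gordon value at t=8 with g = 0.046; discount at r = 0.131.
D_1 = 12.4286
D_2 = 14.5041
D_3 = 16.9263
D_4 = 19.7530
D_5 = 21.5920
D_6 = 23.6022
D_7 = 25.7996
D_8 = 28.2015
TV_8 = 29.4988/(0.131−0.046) = 347.0447
P₀ = Σ Dₜ/(1+r)ᵗ + TV_8/(1+r)^8 = 220.0996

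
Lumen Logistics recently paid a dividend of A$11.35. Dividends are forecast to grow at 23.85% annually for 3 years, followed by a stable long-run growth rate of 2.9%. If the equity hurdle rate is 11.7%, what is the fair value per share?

Two-stage DDM. Project D₁…D_3 at 0.2385, terminal growth 0.029, discount at r = 0.117.
D_1 = 14.0570
D_2 = 17.4096
D_3 = 21.5617
Terminal value at t=3: TV = D_4/(r−g) = 22.1870/(0.117−0.029) = 252.1254
P₀ = 14.0570/(1+0.117)^1 + 17.4096/(1+0.117)^2 + 21.5617/(1+0.117)^3 + 252.1254/(1+0.117)^3 = 222.9170

A$222.92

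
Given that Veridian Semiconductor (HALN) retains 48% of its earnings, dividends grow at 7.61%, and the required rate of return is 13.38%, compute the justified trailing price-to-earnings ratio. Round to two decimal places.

9.70

Payout ratio b = 1 − 0.48 = 0.52.
Justified trailing P/E = b(1+g)/(r−g) = 0.52×(1+0.0761)/(0.1338−0.0761) = 9.6980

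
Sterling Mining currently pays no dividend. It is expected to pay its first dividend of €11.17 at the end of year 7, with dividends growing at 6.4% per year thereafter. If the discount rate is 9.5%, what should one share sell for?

Deferred-dividend DDM. At t=6 the remaining stream is a growing perpetuity with first payment D_7 = 11.17.
V_6 = D_7/(r−g) = 11.17/(0.095−0.064) = 360.3226
P₀ = V_6/(1+r)^6 = 360.3226/(1+0.095)^6 = 209.0291

€209.03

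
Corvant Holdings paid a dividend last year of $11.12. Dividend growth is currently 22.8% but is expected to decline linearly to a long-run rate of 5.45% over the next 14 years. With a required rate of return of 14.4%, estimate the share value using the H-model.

H-model: P₀ = D₀[(1+g_L) + H(g_S−g_L)]/(r−g_L), with H = 14/2 = 7.
P₀ = 11.12 × [(1+0.0545) + 7×(0.228−0.0545)] / (0.144−0.0545)
   = 11.12 × 2.2690 / 0.0895 = 281.9137

$281.91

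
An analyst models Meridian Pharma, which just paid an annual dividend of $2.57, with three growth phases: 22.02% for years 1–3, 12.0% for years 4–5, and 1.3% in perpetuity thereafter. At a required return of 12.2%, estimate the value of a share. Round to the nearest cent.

$46.34

Three-stage DDM. Project D₁…D_5; terminal Gordon value at t=5 with g = 0.013; discount at r = 0.122.
D_1 = 3.1359
D_2 = 3.8264
D_3 = 4.6690
D_4 = 5.2293
D_5 = 5.8568
TV_5 = 5.9330/(0.122−0.013) = 54.4309
P₀ = Σ Dₜ/(1+r)ᵗ + TV_5/(1+r)^5 = 46.3448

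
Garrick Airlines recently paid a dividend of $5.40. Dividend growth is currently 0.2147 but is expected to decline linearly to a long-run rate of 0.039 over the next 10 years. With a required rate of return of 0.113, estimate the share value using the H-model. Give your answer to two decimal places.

$139.93

H-model: P₀ = D₀[(1+g_L) + H(g_S−g_L)]/(r−g_L), with H = 10/2 = 5.
P₀ = 5.40 × [(1+0.039) + 5×(0.2147−0.039)] / (0.113−0.039)
   = 5.40 × 1.9175 / 0.074 = 139.9257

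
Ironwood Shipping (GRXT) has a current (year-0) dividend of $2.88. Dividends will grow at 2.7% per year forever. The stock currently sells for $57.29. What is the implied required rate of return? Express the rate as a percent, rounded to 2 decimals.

Rearranging the constant-growth DDM: r = D₁/P₀ + g.
D₁ = 2.88 × (1 + 0.027) = 2.9578.
r = 2.9578 / 57.29 + 0.027 = 0.05163 + 0.027 = 0.07863

7.86%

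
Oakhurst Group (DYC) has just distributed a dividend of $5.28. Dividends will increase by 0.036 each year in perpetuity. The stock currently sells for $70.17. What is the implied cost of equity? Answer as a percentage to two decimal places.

11.40%

Rearranging the constant-growth DDM: r = D₁/P₀ + g.
D₁ = 5.28 × (1 + 0.036) = 5.4701.
r = 5.4701 / 70.17 + 0.036 = 0.07795 + 0.036 = 0.11395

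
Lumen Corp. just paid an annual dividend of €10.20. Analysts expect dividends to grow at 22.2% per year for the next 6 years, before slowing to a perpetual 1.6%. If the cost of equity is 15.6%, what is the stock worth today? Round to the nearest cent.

Two-stage DDM. Project D₁…D_6 at 0.222, terminal growth 0.016, discount at r = 0.156.
D_1 = 12.4644
D_2 = 15.2315
D_3 = 18.6129
D_4 = 22.7450
D_5 = 27.7943
D_6 = 33.9647
Terminal value at t=6: TV = D_7/(r−g) = 34.5081/(0.156−0.016) = 246.4865
P₀ = 12.4644/(1+0.156)^1 + 15.2315/(1+0.156)^2 + 18.6129/(1+0.156)^3 + 22.7450/(1+0.156)^4 + 27.7943/(1+0.156)^5 + 33.9647/(1+0.156)^6 + 246.4865/(1+0.156)^6 = 177.9490

€177.95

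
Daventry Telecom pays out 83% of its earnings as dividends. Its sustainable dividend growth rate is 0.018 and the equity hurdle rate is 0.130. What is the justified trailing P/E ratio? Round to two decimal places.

Justified trailing P/E = b(1+g)/(r−g) = 0.83×(1+0.018)/(0.13−0.018) = 7.5441

7.54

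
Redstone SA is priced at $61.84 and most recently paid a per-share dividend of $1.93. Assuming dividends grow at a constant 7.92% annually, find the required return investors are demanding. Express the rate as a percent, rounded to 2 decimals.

11.29%

Rearranging the constant-growth DDM: r = D₁/P₀ + g.
D₁ = 1.93 × (1 + 0.0792) = 2.0829.
r = 2.0829 / 61.84 + 0.0792 = 0.03368 + 0.0792 = 0.11288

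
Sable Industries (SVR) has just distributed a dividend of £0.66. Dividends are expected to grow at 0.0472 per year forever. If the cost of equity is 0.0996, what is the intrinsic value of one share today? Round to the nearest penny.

Gordon growth model: P₀ = D₁/(r − g). D₁ = 0.66 × (1 + 0.0472) = 0.6912.
P₀ = 0.6912 / (0.0996 − 0.0472) = 0.6912 / 0.0524 = 13.1899

£13.19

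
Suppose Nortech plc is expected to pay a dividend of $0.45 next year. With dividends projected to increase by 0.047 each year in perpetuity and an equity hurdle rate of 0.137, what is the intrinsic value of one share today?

$5.00

Gordon growth model: P₀ = D₁/(r − g), with D₁ = 0.45 given directly.
P₀ = 0.4500 / (0.137 − 0.047) = 0.4500 / 0.09 = 5.0000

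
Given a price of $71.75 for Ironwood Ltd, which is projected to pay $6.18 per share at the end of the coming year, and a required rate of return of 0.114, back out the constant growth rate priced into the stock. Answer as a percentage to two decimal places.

From P₀ = D₁/(r − g), the implied growth is g = r − D₁/P₀.
g = 0.114 − 6.18/71.75 = 0.114 − 0.08613 = 0.02787

2.79%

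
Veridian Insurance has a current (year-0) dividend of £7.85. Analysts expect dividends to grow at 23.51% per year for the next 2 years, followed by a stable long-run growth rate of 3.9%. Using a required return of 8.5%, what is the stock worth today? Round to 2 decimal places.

Two-stage DDM. Project D₁…D_2 at 0.2351, terminal growth 0.039, discount at r = 0.085.
D_1 = 9.6955
D_2 = 11.9750
Terminal value at t=2: TV = D_3/(r−g) = 12.4420/(0.085−0.039) = 270.4778
P₀ = 9.6955/(1+0.085)^1 + 11.9750/(1+0.085)^2 + 270.4778/(1+0.085)^2 = 248.8670

£248.87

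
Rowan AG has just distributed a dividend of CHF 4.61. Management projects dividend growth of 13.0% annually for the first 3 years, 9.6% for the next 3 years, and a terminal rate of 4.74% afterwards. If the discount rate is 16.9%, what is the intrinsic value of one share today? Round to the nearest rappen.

CHF 53.48

Three-stage DDM. Project D₁…D_6; terminal Gordon value at t=6 with g = 0.0474; discount at r = 0.169.
D_1 = 5.2093
D_2 = 5.8865
D_3 = 6.6518
D_4 = 7.2903
D_5 = 7.9902
D_6 = 8.7573
TV_6 = 9.1723/(0.169−0.0474) = 75.4305
P₀ = Σ Dₜ/(1+r)ᵗ + TV_6/(1+r)^6 = 53.4798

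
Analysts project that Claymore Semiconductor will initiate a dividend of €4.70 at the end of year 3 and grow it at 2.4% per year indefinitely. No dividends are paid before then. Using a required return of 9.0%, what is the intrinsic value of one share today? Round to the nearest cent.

€59.94

Deferred-dividend DDM. At t=2 the remaining stream is a growing perpetuity with first payment D_3 = 4.70.
V_2 = D_3/(r−g) = 4.70/(0.09−0.024) = 71.2121
P₀ = V_2/(1+r)^2 = 71.2121/(1+0.09)^2 = 59.9378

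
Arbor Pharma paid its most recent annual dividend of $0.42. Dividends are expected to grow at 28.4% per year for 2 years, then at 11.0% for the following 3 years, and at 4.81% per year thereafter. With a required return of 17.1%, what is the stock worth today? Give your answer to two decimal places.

Three-stage DDM. Project D₁…D_5; terminal Gordon value at t=5 with g = 0.0481; discount at r = 0.171.
D_1 = 0.5393
D_2 = 0.6924
D_3 = 0.7686
D_4 = 0.8531
D_5 = 0.9470
TV_5 = 0.9925/(0.171−0.0481) = 8.0761
P₀ = Σ Dₜ/(1+r)ᵗ + TV_5/(1+r)^5 = 5.9959

$6.00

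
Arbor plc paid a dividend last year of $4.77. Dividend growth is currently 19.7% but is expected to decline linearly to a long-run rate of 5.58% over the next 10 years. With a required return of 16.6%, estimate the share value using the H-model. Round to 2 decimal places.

$76.26

H-model: P₀ = D₀[(1+g_L) + H(g_S−g_L)]/(r−g_L), with H = 10/2 = 5.
P₀ = 4.77 × [(1+0.0558) + 5×(0.197−0.0558)] / (0.166−0.0558)
   = 4.77 × 1.7618 / 0.1102 = 76.2594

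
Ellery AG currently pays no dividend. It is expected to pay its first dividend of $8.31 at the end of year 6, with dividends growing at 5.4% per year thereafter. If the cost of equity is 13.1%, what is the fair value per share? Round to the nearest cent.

Deferred-dividend DDM. At t=5 the remaining stream is a growing perpetuity with first payment D_6 = 8.31.
V_5 = D_6/(r−g) = 8.31/(0.131−0.054) = 107.9221
P₀ = V_5/(1+r)^5 = 107.9221/(1+0.131)^5 = 58.3173

$58.32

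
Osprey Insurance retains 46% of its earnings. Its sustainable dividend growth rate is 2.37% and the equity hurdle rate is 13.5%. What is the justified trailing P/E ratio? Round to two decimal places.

Payout ratio b = 1 − 0.46 = 0.54.
Justified trailing P/E = b(1+g)/(r−g) = 0.54×(1+0.0237)/(0.135−0.0237) = 4.9667

4.97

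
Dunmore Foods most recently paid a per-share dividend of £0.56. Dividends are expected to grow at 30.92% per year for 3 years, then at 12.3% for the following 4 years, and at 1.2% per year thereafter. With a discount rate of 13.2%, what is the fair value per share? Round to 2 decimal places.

Three-stage DDM. Project D₁…D_7; terminal Gordon value at t=7 with g = 0.012; discount at r = 0.132.
D_1 = 0.7332
D_2 = 0.9598
D_3 = 1.2566
D_4 = 1.4112
D_5 = 1.5848
D_6 = 1.7797
D_7 = 1.9986
TV_7 = 2.0226/(0.132−0.012) = 16.8548
P₀ = Σ Dₜ/(1+r)ᵗ + TV_7/(1+r)^7 = 12.7360

£12.74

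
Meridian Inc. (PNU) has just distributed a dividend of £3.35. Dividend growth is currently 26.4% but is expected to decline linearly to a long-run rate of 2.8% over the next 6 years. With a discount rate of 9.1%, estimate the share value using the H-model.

H-model: P₀ = D₀[(1+g_L) + H(g_S−g_L)]/(r−g_L), with H = 6/2 = 3.
P₀ = 3.35 × [(1+0.028) + 3×(0.264−0.028)] / (0.091−0.028)
   = 3.35 × 1.7360 / 0.063 = 92.3111

£92.31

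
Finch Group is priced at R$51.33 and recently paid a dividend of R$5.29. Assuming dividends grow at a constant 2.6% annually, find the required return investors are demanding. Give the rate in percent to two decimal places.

13.17%

Rearranging the constant-growth DDM: r = D₁/P₀ + g.
D₁ = 5.29 × (1 + 0.026) = 5.4275.
r = 5.4275 / 51.33 + 0.026 = 0.10574 + 0.026 = 0.13174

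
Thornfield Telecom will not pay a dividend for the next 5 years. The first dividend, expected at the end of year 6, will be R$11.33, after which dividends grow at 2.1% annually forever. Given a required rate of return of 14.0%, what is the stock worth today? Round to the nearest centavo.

R$49.45

Deferred-dividend DDM. At t=5 the remaining stream is a growing perpetuity with first payment D_6 = 11.33.
V_5 = D_6/(r−g) = 11.33/(0.14−0.021) = 95.2101
P₀ = V_5/(1+r)^5 = 95.2101/(1+0.14)^5 = 49.4491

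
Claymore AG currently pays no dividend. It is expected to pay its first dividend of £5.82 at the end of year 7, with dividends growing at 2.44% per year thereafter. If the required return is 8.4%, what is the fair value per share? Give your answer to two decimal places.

Deferred-dividend DDM. At t=6 the remaining stream is a growing perpetuity with first payment D_7 = 5.82.
V_6 = D_7/(r−g) = 5.82/(0.084−0.0244) = 97.6510
P₀ = V_6/(1+r)^6 = 97.6510/(1+0.084)^6 = 60.1868

£60.19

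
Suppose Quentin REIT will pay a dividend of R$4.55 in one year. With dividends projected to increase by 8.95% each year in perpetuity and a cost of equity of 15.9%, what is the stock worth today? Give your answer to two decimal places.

R$65.47

Gordon growth model: P₀ = D₁/(r − g), with D₁ = 4.55 given directly.
P₀ = 4.5500 / (0.159 − 0.0895) = 4.5500 / 0.0695 = 65.4676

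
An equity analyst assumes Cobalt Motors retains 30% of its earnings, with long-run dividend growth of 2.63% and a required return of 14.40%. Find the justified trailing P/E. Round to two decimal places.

6.10

Payout ratio b = 1 − 0.30 = 0.70.
Justified trailing P/E = b(1+g)/(r−g) = 0.70×(1+0.0263)/(0.144−0.0263) = 6.1037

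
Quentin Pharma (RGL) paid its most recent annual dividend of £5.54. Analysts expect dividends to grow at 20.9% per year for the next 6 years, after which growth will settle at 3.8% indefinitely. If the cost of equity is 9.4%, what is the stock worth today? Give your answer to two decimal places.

Two-stage DDM. Project D₁…D_6 at 0.209, terminal growth 0.038, discount at r = 0.094.
D_1 = 6.6979
D_2 = 8.0977
D_3 = 9.7901
D_4 = 11.8363
D_5 = 14.3101
D_6 = 17.3009
Terminal value at t=6: TV = D_7/(r−g) = 17.9583/(0.094−0.038) = 320.6837
P₀ = 6.6979/(1+0.094)^1 + 8.0977/(1+0.094)^2 + 9.7901/(1+0.094)^3 + 11.8363/(1+0.094)^4 + 14.3101/(1+0.094)^5 + 17.3009/(1+0.094)^6 + 320.6837/(1+0.094)^6 = 234.9086

£234.91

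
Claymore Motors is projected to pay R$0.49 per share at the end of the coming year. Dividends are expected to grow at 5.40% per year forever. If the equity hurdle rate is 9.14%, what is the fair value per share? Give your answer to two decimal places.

Gordon growth model: P₀ = D₁/(r − g), with D₁ = 0.49 given directly.
P₀ = 0.4900 / (0.0914 − 0.054) = 0.4900 / 0.0374 = 13.1016

R$13.10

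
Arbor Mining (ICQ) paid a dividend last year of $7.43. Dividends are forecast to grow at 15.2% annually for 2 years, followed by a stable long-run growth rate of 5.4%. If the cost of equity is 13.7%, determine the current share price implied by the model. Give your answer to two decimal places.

Two-stage DDM. Project D₁…D_2 at 0.152, terminal growth 0.054, discount at r = 0.137.
D_1 = 8.5594
D_2 = 9.8604
Terminal value at t=2: TV = D_3/(r−g) = 10.3928/(0.137−0.054) = 125.2150
P₀ = 8.5594/(1+0.137)^1 + 9.8604/(1+0.137)^2 + 125.2150/(1+0.137)^2 = 112.0133

$112.01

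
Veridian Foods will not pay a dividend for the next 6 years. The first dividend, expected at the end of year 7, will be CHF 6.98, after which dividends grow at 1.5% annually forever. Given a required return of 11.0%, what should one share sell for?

Deferred-dividend DDM. At t=6 the remaining stream is a growing perpetuity with first payment D_7 = 6.98.
V_6 = D_7/(r−g) = 6.98/(0.11−0.015) = 73.4737
P₀ = V_6/(1+r)^6 = 73.4737/(1+0.11)^6 = 39.2820

CHF 39.28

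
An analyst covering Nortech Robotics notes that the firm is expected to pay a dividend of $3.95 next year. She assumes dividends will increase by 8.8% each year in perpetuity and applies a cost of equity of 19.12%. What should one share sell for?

$38.28

Gordon growth model: P₀ = D₁/(r − g), with D₁ = 3.95 given directly.
P₀ = 3.9500 / (0.1912 − 0.088) = 3.9500 / 0.1032 = 38.2752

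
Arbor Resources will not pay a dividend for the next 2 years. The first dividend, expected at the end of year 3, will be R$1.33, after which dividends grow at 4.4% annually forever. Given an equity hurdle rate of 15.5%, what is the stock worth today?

Deferred-dividend DDM. At t=2 the remaining stream is a growing perpetuity with first payment D_3 = 1.33.
V_2 = D_3/(r−g) = 1.33/(0.155−0.044) = 11.9820
P₀ = V_2/(1+r)^2 = 11.9820/(1+0.155)^2 = 8.9818

R$8.98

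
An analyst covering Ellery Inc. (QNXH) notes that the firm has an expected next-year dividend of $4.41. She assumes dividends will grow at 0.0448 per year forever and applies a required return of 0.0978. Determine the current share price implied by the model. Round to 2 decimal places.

Gordon growth model: P₀ = D₁/(r − g), with D₁ = 4.41 given directly.
P₀ = 4.4100 / (0.0978 − 0.0448) = 4.4100 / 0.053 = 83.2075

$83.21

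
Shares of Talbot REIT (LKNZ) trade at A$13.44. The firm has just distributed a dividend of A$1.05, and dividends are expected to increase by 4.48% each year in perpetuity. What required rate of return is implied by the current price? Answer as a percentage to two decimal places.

Rearranging the constant-growth DDM: r = D₁/P₀ + g.
D₁ = 1.05 × (1 + 0.0448) = 1.0970.
r = 1.0970 / 13.44 + 0.0448 = 0.08163 + 0.0448 = 0.12643

12.64%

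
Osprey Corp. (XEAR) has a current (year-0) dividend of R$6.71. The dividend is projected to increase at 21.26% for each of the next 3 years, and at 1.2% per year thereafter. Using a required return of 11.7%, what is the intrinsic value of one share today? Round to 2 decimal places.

R$106.51

Two-stage DDM. Project D₁…D_3 at 0.2126, terminal growth 0.012, discount at r = 0.117.
D_1 = 8.1365
D_2 = 9.8664
D_3 = 11.9640
Terminal value at t=3: TV = D_4/(r−g) = 12.1075/(0.117−0.012) = 115.3099
P₀ = 8.1365/(1+0.117)^1 + 9.8664/(1+0.117)^2 + 11.9640/(1+0.117)^3 + 115.3099/(1+0.117)^3 = 106.5149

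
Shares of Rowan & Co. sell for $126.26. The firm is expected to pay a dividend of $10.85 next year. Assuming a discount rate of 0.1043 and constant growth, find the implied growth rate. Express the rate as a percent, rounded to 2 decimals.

From P₀ = D₁/(r − g), the implied growth is g = r − D₁/P₀.
g = 0.1043 − 10.85/126.26 = 0.1043 − 0.08593 = 0.01837

1.84%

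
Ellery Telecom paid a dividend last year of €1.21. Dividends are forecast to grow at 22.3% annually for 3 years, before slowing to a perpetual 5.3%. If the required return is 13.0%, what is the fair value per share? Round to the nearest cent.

€25.24

Two-stage DDM. Project D₁…D_3 at 0.223, terminal growth 0.053, discount at r = 0.13.
D_1 = 1.4798
D_2 = 1.8098
D_3 = 2.2134
Terminal value at t=3: TV = D_4/(r−g) = 2.3307/(0.13−0.053) = 30.2693
P₀ = 1.4798/(1+0.13)^1 + 1.8098/(1+0.13)^2 + 2.2134/(1+0.13)^3 + 30.2693/(1+0.13)^3 = 25.2391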